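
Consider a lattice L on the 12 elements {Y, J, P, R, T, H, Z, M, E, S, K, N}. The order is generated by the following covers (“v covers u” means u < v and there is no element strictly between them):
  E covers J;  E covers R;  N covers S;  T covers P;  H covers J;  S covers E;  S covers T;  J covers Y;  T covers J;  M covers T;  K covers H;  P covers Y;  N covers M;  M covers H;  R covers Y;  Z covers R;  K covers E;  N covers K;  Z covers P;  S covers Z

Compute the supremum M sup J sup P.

M

Common upper bounds of {M, J, P}: M, N.
The least among these is M.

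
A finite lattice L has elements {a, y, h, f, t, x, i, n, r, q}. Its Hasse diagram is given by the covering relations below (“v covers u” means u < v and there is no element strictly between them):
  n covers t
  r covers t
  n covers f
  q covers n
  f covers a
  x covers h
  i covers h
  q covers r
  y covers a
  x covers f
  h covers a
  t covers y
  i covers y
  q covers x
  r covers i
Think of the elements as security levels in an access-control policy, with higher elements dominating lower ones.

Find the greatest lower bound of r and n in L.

Common lower bounds of {r, n}: a, t, y.
The greatest among these is t.

t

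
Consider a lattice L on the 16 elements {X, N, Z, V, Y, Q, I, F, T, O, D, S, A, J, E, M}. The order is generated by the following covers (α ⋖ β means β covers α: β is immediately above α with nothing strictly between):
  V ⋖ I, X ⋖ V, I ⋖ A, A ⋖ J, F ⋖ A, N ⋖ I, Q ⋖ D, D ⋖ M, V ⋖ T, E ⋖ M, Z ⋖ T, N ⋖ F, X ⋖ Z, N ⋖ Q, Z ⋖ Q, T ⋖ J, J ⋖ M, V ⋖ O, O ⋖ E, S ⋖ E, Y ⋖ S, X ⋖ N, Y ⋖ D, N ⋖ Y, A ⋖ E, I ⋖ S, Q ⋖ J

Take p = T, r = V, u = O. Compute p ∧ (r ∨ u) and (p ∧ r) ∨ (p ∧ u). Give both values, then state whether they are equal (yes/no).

V; V; yes

r ∨ u = O, so p ∧ (r ∨ u) = T ∧ O = V.
p ∧ r = V and p ∧ u = V, so (p ∧ r) ∨ (p ∧ u) = V ∨ V = V.
Equal: yes.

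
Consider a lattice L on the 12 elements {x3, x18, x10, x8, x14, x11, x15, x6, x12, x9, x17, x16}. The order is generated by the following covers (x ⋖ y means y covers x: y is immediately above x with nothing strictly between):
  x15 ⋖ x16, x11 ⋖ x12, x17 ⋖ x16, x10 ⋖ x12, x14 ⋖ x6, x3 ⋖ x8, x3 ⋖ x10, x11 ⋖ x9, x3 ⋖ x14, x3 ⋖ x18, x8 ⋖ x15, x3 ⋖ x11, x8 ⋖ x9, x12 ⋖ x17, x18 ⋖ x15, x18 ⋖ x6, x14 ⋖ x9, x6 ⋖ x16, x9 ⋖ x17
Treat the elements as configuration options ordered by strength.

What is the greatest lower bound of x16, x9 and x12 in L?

x11

Common lower bounds of {x16, x9, x12}: x11, x3.
The greatest among these is x11.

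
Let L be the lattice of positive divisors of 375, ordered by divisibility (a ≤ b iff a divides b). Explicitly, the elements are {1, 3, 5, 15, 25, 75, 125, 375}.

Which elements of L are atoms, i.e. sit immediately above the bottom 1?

3, 5

The atoms are exactly the elements that cover 1: 3, 5.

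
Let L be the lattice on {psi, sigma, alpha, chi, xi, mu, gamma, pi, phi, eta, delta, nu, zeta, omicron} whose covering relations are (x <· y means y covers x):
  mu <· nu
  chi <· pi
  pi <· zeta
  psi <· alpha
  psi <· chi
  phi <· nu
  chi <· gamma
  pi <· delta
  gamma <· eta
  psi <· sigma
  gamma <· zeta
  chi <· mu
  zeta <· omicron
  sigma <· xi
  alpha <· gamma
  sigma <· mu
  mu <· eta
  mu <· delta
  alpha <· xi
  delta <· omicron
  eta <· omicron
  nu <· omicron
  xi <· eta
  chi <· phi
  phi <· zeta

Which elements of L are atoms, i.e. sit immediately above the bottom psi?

alpha, chi, sigma

The atoms are exactly the elements that cover psi: alpha, chi, sigma.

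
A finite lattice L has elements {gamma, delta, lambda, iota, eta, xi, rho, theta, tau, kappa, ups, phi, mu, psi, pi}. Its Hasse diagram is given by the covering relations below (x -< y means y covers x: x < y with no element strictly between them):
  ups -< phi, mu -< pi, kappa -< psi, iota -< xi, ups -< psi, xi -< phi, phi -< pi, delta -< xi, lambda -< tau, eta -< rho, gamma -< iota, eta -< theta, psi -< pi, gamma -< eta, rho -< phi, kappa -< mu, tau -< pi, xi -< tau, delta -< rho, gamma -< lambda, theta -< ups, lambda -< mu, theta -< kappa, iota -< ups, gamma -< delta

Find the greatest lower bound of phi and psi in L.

Common lower bounds of {phi, psi}: eta, gamma, iota, theta, ups.
The greatest among these is ups.

ups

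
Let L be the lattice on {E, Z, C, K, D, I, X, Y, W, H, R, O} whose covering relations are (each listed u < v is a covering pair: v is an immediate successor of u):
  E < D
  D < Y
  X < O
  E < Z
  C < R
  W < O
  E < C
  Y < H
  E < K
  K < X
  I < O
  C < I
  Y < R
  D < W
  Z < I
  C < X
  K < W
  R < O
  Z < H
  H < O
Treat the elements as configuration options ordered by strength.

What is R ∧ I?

Common lower bounds of {R, I}: C, E.
The greatest among these is C.

C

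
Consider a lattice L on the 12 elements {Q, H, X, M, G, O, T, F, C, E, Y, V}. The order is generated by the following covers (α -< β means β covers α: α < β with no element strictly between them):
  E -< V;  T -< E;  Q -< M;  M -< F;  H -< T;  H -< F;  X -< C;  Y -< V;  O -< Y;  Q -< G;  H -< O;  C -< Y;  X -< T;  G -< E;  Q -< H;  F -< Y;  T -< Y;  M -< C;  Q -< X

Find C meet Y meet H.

Q

Common lower bounds of {C, Y, H}: Q.
The greatest among these is Q.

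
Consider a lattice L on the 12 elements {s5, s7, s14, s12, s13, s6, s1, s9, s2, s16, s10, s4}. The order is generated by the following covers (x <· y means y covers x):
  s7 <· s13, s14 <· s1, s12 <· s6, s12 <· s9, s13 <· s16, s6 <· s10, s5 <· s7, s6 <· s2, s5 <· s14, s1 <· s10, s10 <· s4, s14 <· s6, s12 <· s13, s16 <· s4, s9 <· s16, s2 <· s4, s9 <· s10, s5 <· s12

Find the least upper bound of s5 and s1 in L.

s1

Common upper bounds of {s5, s1}: s1, s10, s4.
The least among these is s1.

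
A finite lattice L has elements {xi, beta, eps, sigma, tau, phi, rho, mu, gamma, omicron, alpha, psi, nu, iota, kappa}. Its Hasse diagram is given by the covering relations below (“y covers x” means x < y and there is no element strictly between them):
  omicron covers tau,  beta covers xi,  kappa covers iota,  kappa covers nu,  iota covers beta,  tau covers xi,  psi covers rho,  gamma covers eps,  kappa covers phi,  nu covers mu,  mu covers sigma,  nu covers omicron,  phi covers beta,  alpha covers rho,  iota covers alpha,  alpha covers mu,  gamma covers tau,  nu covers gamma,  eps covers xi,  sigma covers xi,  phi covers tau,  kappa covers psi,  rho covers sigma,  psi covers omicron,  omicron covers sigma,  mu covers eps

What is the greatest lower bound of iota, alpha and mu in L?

Common lower bounds of {iota, alpha, mu}: eps, mu, sigma, xi.
The greatest among these is mu.

mu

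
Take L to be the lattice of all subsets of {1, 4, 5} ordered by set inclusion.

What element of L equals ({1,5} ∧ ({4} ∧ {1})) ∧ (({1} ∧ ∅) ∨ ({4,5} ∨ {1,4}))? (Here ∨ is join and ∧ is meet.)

{4} ∧ {1} = ∅
{1,5} ∧ ∅ = ∅
{1} ∧ ∅ = ∅
{4,5} ∨ {1,4} = {1,4,5}
∅ ∨ {1,4,5} = {1,4,5}
∅ ∧ {1,4,5} = ∅

∅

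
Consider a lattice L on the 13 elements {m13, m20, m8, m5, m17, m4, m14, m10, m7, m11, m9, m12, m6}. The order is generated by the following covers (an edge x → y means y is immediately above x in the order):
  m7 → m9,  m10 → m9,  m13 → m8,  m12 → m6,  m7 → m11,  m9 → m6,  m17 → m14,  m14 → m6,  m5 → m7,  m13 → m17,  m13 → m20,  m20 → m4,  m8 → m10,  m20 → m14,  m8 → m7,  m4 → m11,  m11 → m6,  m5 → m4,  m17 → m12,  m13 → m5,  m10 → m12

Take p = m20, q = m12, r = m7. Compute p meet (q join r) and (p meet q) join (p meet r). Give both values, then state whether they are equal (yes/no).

q join r = m6, so p meet (q join r) = m20 meet m6 = m20.
p meet q = m13 and p meet r = m13, so (p meet q) join (p meet r) = m13 join m13 = m13.
Equal: no.

m20; m13; no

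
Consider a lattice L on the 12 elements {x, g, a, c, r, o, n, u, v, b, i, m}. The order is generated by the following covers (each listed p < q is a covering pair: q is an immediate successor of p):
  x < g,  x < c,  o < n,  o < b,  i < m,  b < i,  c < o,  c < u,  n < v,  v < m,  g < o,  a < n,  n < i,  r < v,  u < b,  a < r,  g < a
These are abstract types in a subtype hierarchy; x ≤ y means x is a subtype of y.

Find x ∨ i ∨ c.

Common upper bounds of {x, i, c}: i, m.
The least among these is i.

i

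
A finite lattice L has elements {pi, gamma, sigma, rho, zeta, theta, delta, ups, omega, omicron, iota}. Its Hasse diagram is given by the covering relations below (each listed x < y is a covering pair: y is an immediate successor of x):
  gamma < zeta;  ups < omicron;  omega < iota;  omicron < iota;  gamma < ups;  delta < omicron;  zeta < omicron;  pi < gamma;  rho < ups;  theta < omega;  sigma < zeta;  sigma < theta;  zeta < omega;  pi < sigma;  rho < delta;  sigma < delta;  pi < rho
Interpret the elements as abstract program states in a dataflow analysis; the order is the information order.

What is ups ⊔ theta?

iota

Common upper bounds of {ups, theta}: iota.
The least among these is iota.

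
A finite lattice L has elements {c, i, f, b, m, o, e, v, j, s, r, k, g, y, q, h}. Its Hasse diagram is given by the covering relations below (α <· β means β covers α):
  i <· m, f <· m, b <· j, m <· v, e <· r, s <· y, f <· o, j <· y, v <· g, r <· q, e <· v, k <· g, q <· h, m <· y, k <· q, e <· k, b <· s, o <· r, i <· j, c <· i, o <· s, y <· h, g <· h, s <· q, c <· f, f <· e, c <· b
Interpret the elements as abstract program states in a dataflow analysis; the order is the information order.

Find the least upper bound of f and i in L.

Common upper bounds of {f, i}: g, h, m, v, y.
The least among these is m.

m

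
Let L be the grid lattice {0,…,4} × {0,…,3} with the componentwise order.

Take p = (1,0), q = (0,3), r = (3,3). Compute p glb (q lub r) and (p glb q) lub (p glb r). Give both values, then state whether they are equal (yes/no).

q lub r = (3,3), so p glb (q lub r) = (1,0) glb (3,3) = (1,0).
p glb q = (0,0) and p glb r = (1,0), so (p glb q) lub (p glb r) = (0,0) lub (1,0) = (1,0).
Equal: yes.

(1,0); (1,0); yes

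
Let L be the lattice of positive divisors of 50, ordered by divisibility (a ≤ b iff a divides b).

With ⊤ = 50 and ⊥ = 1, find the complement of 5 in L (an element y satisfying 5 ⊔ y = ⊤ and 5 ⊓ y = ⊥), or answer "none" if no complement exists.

For every candidate y, either 5 ∨ y ≠ 50 or 5 ∧ y ≠ 1; no complement exists.

none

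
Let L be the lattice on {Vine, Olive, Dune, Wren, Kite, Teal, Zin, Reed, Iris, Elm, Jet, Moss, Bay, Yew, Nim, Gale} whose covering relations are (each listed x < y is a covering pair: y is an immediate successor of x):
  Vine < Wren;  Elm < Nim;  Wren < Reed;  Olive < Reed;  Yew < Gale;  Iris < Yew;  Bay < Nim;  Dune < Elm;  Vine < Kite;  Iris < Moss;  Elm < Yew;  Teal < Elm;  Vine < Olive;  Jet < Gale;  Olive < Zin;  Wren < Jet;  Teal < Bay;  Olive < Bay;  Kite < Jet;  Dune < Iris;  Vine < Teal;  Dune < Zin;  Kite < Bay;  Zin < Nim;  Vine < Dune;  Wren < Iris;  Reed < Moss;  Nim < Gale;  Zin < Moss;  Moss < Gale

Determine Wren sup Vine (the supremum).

Common upper bounds of {Wren, Vine}: Gale, Iris, Jet, Moss, Reed, Wren, Yew.
The least among these is Wren.

Wren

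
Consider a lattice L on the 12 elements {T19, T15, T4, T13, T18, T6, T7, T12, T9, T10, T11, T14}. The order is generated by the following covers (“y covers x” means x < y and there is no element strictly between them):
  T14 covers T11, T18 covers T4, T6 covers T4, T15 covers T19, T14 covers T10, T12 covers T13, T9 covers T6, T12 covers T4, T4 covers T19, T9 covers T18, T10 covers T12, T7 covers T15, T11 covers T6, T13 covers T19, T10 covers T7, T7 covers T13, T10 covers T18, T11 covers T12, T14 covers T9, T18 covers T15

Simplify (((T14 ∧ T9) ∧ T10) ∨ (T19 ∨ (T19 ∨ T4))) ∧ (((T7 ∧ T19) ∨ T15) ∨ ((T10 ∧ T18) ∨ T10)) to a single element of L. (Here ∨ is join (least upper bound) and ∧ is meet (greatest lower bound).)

T18

T14 ∧ T9 = T9
T9 ∧ T10 = T18
T19 ∨ T4 = T4
T19 ∨ T4 = T4
T18 ∨ T4 = T18
T7 ∧ T19 = T19
T19 ∨ T15 = T15
T10 ∧ T18 = T18
T18 ∨ T10 = T10
T15 ∨ T10 = T10
T18 ∧ T10 = T18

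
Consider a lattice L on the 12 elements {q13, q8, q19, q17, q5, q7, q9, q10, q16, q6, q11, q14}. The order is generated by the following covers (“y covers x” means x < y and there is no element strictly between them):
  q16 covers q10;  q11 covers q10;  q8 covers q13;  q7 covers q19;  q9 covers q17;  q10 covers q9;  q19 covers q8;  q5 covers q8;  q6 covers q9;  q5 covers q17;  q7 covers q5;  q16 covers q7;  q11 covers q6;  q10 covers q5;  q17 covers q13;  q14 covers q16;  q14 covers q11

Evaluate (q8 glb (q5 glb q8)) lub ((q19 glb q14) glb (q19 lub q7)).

q19

q5 ∧ q8 = q8
q8 ∧ q8 = q8
q19 ∧ q14 = q19
q19 ∨ q7 = q7
q19 ∧ q7 = q19
q8 ∨ q19 = q19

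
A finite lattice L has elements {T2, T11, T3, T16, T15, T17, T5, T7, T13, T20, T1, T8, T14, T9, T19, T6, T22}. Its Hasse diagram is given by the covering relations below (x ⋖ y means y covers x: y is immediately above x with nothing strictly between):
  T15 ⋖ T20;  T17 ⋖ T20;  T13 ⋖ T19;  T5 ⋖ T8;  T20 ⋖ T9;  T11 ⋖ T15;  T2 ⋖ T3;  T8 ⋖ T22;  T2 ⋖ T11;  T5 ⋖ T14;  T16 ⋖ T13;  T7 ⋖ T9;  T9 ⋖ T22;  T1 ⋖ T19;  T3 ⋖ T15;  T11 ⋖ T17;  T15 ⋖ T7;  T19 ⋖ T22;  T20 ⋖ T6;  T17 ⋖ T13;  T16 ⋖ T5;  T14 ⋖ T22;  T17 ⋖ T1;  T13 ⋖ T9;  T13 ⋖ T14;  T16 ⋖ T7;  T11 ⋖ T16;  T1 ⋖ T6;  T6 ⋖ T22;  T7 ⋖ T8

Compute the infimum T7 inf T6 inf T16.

Common lower bounds of {T7, T6, T16}: T11, T2.
The greatest among these is T11.

T11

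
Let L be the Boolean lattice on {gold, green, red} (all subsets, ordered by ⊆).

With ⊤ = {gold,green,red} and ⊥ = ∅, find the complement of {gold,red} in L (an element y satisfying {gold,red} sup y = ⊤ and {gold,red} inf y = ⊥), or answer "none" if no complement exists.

Need y with {gold,red} ∨ y = {gold,green,red} and {gold,red} ∧ y = ∅.
Checking each element gives: {green}.

{green}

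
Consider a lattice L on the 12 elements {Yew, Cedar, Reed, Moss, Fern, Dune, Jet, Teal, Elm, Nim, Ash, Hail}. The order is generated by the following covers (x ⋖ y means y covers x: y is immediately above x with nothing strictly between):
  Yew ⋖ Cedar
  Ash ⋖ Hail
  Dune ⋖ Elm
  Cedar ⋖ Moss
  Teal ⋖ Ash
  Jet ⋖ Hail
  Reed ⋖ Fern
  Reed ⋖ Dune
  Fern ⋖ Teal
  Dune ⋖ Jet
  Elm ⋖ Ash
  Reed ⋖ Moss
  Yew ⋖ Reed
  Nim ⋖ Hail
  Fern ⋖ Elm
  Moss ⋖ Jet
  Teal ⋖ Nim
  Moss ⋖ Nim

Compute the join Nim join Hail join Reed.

Hail

Common upper bounds of {Nim, Hail, Reed}: Hail.
The least among these is Hail.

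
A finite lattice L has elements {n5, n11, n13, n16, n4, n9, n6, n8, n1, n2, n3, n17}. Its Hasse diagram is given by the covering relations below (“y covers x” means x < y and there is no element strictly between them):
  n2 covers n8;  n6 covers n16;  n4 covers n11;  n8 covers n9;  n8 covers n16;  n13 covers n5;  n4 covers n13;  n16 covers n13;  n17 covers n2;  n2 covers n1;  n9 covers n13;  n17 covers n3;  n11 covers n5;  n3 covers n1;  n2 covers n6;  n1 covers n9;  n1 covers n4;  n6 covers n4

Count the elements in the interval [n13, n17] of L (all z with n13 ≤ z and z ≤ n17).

The interval [n13, n17] = {n1, n13, n16, n17, n2, n3, n4, n6, n8, n9}, which has 10 elements.

10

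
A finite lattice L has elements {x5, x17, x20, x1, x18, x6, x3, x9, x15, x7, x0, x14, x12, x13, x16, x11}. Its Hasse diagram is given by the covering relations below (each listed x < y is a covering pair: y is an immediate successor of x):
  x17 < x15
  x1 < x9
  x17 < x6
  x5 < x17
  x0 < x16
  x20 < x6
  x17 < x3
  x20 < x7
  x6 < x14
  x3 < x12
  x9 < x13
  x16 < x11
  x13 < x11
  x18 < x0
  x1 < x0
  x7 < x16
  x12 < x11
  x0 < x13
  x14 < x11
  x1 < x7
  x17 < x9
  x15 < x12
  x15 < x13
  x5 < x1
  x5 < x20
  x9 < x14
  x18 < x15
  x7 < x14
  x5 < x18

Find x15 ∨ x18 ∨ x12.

x12

Common upper bounds of {x15, x18, x12}: x11, x12.
The least among these is x12.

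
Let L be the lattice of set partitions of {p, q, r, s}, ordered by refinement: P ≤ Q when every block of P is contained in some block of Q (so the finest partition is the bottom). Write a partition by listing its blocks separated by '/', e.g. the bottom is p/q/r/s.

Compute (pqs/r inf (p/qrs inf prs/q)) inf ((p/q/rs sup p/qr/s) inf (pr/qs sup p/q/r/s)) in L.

p/q/r/s

p/qrs ∧ prs/q = p/q/rs
pqs/r ∧ p/q/rs = p/q/r/s
p/q/rs ∨ p/qr/s = p/qrs
pr/qs ∨ p/q/r/s = pr/qs
p/qrs ∧ pr/qs = p/qs/r
p/q/r/s ∧ p/qs/r = p/q/r/s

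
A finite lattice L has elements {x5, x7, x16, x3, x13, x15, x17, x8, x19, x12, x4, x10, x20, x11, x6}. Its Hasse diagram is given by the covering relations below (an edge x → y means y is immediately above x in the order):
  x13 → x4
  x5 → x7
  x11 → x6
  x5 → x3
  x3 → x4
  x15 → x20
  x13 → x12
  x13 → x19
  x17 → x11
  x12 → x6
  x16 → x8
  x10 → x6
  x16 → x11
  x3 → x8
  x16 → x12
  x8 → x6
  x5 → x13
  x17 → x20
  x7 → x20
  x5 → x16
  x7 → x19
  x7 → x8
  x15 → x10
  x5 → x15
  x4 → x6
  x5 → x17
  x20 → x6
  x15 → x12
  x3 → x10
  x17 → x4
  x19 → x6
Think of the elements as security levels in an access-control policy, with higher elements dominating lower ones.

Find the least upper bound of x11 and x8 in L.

Common upper bounds of {x11, x8}: x6.
The least among these is x6.

x6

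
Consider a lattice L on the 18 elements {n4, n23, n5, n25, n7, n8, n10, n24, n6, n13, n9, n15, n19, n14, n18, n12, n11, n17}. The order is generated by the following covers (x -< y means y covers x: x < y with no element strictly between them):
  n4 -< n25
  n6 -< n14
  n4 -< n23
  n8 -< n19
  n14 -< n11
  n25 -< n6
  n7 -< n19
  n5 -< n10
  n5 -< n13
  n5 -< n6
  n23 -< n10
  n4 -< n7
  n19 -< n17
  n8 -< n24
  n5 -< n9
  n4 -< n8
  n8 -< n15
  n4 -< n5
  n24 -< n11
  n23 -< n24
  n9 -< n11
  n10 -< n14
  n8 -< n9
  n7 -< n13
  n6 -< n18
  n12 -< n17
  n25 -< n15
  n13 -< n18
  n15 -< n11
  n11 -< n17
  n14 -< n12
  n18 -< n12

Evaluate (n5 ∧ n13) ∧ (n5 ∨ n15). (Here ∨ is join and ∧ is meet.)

n5

n5 ∧ n13 = n5
n5 ∨ n15 = n11
n5 ∧ n11 = n5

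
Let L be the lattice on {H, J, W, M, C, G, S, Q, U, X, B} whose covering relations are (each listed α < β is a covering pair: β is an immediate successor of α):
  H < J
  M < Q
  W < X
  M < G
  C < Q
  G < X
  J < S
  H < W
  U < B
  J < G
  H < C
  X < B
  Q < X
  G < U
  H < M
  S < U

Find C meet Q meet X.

C

Common lower bounds of {C, Q, X}: C, H.
The greatest among these is C.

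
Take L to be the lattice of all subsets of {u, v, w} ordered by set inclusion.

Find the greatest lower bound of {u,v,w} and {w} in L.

Common lower bounds of {{u,v,w}, {w}}: {w}, {}.
The greatest among these is {w}.

{w}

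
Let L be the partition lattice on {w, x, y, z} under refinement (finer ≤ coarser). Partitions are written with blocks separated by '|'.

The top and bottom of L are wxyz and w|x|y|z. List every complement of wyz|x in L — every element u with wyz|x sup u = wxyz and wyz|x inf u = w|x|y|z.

wx|y|z, w|xy|z, w|xz|y

Need u with wyz|x ∨ u = wxyz and wyz|x ∧ u = w|x|y|z.
Checking each element gives: wx|y|z, w|xy|z, w|xz|y.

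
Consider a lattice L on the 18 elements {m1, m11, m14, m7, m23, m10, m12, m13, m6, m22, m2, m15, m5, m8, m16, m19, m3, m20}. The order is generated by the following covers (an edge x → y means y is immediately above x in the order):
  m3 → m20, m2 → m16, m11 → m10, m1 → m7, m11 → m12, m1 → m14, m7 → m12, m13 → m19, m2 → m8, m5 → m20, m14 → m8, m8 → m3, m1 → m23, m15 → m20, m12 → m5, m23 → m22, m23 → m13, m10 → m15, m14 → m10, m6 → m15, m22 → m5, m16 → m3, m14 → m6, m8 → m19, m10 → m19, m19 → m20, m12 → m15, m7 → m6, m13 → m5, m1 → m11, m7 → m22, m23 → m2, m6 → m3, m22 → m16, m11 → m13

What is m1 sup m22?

m22

Common upper bounds of {m1, m22}: m16, m20, m22, m3, m5.
The least among these is m22.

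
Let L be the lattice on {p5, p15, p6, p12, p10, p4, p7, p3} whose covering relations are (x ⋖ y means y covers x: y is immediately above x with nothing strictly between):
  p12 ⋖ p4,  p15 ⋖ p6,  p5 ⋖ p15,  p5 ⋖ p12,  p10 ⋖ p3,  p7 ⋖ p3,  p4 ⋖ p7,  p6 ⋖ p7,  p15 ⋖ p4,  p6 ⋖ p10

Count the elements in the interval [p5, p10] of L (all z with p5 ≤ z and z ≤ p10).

The interval [p5, p10] = {p10, p15, p5, p6}, which has 4 elements.

4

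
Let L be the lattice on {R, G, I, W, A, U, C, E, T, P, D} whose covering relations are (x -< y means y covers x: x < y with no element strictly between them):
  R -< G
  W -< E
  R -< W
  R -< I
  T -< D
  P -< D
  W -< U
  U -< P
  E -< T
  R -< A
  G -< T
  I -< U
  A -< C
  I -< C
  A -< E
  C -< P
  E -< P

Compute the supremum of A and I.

C

Common upper bounds of {A, I}: C, D, P.
The least among these is C.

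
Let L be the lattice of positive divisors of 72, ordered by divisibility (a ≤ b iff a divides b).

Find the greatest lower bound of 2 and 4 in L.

Common lower bounds of {2, 4}: 1, 2.
The greatest among these is 2.

2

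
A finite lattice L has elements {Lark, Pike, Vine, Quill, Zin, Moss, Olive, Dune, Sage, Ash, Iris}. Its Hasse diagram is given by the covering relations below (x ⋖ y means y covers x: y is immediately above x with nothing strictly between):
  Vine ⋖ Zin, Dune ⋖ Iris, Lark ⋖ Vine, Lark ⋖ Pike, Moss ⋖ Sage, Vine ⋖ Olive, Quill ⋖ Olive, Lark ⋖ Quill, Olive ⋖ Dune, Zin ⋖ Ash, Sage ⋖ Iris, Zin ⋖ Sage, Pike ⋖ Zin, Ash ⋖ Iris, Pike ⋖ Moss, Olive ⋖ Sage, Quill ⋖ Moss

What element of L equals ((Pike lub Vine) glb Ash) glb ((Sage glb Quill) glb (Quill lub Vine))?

Pike ∨ Vine = Zin
Zin ∧ Ash = Zin
Sage ∧ Quill = Quill
Quill ∨ Vine = Olive
Quill ∧ Olive = Quill
Zin ∧ Quill = Lark

Lark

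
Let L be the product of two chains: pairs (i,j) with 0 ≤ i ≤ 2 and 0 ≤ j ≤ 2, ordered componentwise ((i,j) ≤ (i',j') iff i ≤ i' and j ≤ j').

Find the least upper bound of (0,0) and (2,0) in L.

In a product of chains, the join is componentwise max, giving (2,0).

(2,0)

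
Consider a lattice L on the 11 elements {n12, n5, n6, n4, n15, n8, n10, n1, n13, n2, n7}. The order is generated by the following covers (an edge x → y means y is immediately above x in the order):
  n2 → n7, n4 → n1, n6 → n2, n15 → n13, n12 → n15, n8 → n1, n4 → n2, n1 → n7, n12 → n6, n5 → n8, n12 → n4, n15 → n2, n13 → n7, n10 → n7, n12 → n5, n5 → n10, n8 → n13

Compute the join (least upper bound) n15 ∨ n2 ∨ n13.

Common upper bounds of {n15, n2, n13}: n7.
The least among these is n7.

n7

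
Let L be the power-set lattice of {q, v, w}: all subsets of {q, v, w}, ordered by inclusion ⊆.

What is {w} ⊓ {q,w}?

{w}

Under ⊆, meet is intersection: {w} ∩ {q,w} = {w}.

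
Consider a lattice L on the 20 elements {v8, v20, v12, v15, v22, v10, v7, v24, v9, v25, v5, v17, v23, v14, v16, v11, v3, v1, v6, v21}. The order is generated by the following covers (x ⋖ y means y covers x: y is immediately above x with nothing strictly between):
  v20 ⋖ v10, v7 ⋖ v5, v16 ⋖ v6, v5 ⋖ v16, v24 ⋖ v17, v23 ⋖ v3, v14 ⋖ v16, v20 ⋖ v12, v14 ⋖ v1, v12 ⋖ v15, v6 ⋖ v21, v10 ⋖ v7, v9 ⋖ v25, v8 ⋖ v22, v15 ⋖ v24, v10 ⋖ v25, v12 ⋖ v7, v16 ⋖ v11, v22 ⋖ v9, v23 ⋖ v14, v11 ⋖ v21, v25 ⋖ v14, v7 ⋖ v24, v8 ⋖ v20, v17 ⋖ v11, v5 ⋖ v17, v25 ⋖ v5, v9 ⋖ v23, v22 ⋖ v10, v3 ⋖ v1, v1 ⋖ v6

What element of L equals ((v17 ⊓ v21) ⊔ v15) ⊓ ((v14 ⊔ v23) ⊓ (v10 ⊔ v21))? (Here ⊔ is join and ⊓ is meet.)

v25

v17 ∧ v21 = v17
v17 ∨ v15 = v17
v14 ∨ v23 = v14
v10 ∨ v21 = v21
v14 ∧ v21 = v14
v17 ∧ v14 = v25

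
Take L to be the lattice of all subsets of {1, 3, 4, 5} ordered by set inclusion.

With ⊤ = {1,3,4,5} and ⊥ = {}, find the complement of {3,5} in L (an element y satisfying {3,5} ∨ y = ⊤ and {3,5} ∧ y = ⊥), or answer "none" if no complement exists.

Need y with {3,5} ∨ y = {1,3,4,5} and {3,5} ∧ y = {}.
Checking each element gives: {1,4}.

{1,4}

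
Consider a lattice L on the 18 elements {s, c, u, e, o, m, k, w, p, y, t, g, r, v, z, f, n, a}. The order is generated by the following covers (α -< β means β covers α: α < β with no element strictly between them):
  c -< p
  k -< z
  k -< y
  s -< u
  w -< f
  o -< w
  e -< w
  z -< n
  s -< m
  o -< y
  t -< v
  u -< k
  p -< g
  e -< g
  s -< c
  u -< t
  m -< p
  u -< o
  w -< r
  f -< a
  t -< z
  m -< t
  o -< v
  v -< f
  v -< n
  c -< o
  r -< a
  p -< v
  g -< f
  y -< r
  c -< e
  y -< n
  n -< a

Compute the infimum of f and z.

t

Common lower bounds of {f, z}: m, s, t, u.
The greatest among these is t.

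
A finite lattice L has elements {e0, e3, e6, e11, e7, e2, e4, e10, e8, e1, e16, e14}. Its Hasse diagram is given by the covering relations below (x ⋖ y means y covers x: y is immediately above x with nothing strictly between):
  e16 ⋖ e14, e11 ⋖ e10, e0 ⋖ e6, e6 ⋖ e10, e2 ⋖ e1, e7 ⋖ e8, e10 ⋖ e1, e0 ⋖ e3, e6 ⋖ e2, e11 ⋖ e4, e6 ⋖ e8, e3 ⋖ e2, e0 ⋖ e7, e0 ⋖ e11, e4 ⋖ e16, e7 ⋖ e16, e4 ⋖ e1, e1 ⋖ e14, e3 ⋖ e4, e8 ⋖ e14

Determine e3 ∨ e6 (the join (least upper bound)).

Common upper bounds of {e3, e6}: e1, e14, e2.
The least among these is e2.

e2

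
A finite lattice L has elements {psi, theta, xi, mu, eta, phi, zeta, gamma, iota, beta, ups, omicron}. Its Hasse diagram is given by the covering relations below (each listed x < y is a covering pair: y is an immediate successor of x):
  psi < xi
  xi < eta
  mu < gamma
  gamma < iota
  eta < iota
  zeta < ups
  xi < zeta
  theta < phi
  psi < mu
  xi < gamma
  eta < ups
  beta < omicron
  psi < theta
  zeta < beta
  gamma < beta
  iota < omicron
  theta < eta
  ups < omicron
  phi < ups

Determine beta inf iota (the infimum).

Common lower bounds of {beta, iota}: gamma, mu, psi, xi.
The greatest among these is gamma.

gamma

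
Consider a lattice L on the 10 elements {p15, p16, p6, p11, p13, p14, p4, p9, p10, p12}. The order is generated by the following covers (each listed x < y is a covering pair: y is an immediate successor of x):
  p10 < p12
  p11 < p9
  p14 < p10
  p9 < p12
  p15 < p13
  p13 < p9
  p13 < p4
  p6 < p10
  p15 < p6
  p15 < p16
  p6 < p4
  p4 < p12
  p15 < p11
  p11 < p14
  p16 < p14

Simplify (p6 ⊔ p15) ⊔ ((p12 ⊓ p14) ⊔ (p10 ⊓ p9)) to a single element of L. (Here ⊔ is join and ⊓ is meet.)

p6 ∨ p15 = p6
p12 ∧ p14 = p14
p10 ∧ p9 = p11
p14 ∨ p11 = p14
p6 ∨ p14 = p10

p10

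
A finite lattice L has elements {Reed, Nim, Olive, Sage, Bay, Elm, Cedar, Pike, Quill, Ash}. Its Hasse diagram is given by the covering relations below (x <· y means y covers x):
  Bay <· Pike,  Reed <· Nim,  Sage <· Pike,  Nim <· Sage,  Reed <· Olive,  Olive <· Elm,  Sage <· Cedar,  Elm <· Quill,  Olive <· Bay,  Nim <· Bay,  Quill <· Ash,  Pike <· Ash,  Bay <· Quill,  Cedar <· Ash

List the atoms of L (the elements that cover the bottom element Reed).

The atoms are exactly the elements that cover Reed: Nim, Olive.

Nim, Olive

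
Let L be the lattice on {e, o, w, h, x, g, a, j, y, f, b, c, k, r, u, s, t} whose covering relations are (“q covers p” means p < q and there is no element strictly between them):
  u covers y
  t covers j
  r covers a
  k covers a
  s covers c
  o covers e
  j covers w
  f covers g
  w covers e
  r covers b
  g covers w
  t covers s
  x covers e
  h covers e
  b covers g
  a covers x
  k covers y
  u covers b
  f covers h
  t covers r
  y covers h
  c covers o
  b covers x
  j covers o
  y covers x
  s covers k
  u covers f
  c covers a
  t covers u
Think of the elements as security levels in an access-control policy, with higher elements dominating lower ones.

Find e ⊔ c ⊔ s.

Common upper bounds of {e, c, s}: s, t.
The least among these is s.

s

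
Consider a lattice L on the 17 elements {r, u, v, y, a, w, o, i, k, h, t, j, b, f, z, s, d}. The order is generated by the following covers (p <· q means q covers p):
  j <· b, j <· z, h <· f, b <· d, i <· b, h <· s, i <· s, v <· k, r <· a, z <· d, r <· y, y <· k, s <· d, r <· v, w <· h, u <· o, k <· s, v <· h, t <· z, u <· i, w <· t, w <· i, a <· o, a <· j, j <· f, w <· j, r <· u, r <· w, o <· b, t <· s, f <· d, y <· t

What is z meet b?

j

Common lower bounds of {z, b}: a, j, r, w.
The greatest among these is j.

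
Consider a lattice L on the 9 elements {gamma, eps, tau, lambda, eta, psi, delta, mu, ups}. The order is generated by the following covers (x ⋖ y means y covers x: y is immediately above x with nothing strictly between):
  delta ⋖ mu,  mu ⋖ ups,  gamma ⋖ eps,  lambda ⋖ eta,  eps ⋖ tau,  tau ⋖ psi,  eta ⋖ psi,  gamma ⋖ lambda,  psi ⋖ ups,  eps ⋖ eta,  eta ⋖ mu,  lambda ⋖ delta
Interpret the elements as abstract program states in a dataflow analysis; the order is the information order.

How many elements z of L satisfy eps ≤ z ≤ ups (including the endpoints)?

The interval [eps, ups] = {eps, eta, mu, psi, tau, ups}, which has 6 elements.

6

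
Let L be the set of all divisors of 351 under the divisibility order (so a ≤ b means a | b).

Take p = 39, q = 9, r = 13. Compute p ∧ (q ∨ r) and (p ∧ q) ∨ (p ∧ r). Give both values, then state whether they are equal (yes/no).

q ∨ r = 117, so p ∧ (q ∨ r) = 39 ∧ 117 = 39.
p ∧ q = 3 and p ∧ r = 13, so (p ∧ q) ∨ (p ∧ r) = 3 ∨ 13 = 39.
Equal: yes.

39; 39; yes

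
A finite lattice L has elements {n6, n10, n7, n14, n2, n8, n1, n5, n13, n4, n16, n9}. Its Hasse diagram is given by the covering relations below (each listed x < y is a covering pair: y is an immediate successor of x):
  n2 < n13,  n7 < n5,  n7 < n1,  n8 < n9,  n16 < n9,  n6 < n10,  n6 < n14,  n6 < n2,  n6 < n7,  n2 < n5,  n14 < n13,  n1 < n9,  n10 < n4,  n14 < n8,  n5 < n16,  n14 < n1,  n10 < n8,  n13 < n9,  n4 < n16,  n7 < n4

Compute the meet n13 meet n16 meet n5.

Common lower bounds of {n13, n16, n5}: n2, n6.
The greatest among these is n2.

n2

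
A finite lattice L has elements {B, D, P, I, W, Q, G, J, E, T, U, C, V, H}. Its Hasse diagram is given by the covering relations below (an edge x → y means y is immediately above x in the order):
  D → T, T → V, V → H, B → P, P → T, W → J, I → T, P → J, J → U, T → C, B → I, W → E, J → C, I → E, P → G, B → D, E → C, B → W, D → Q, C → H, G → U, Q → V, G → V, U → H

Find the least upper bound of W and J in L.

J

Common upper bounds of {W, J}: C, H, J, U.
The least among these is J.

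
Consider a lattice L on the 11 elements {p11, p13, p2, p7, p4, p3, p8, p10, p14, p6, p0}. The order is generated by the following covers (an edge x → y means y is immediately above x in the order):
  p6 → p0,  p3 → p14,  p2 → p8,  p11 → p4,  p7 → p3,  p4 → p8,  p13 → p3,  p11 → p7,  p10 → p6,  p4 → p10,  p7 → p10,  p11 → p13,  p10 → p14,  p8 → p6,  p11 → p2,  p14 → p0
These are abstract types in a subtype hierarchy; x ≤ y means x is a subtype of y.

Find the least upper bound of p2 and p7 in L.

p6

Common upper bounds of {p2, p7}: p0, p6.
The least among these is p6.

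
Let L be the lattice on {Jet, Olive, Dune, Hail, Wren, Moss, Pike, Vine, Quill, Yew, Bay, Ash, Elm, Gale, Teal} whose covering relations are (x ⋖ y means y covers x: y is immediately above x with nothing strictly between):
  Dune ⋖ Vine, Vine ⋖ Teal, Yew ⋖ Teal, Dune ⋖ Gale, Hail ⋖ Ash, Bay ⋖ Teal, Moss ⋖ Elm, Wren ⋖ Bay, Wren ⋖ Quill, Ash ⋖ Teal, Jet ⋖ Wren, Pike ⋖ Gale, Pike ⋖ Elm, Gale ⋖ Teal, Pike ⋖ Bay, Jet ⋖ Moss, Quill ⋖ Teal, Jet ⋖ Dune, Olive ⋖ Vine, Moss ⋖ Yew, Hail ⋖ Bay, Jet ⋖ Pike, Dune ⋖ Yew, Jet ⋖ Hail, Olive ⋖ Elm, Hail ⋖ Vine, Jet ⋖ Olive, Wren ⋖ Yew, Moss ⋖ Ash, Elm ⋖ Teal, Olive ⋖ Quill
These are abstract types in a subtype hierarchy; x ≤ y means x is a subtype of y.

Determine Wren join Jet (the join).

Wren

Common upper bounds of {Wren, Jet}: Bay, Quill, Teal, Wren, Yew.
The least among these is Wren.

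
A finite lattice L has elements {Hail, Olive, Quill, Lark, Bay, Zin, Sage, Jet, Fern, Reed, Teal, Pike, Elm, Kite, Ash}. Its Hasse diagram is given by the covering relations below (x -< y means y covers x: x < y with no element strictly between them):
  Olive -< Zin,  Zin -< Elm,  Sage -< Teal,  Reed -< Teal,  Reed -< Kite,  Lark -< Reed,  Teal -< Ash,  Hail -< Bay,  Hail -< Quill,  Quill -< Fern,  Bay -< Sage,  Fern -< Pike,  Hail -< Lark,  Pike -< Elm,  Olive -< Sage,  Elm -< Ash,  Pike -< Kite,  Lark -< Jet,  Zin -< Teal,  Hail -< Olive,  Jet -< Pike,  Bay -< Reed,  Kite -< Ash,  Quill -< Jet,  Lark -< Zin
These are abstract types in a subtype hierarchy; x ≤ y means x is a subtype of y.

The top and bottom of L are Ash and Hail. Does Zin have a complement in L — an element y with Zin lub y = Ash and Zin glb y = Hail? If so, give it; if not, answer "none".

For every candidate y, either Zin ∨ y ≠ Ash or Zin ∧ y ≠ Hail; no complement exists.

none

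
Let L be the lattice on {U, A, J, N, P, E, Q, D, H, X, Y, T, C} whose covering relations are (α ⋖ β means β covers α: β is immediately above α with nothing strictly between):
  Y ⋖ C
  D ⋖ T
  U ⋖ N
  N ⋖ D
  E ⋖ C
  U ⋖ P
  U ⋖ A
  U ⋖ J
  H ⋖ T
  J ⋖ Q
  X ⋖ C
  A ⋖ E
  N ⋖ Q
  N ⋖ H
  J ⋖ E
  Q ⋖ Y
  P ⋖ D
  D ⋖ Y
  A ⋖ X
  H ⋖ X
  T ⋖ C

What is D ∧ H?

N

Common lower bounds of {D, H}: N, U.
The greatest among these is N.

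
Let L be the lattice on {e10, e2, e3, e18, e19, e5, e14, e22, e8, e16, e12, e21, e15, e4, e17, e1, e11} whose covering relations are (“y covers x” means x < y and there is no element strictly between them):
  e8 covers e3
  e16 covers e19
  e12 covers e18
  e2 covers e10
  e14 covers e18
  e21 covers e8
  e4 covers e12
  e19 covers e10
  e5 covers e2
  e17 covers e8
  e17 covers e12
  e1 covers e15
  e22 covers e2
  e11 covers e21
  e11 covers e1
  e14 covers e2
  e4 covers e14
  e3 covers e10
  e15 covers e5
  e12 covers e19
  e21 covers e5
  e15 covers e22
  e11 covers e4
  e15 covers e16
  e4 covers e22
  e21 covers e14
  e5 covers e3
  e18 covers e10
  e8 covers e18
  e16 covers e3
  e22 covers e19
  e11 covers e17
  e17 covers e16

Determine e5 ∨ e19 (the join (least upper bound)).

Common upper bounds of {e5, e19}: e1, e11, e15.
The least among these is e15.

e15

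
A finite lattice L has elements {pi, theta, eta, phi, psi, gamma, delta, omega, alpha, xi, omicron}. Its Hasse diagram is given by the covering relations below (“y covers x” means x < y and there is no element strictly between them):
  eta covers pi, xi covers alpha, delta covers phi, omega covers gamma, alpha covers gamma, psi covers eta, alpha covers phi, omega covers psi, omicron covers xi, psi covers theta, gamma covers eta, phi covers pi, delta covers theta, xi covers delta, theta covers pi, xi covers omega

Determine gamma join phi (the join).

Common upper bounds of {gamma, phi}: alpha, omicron, xi.
The least among these is alpha.

alpha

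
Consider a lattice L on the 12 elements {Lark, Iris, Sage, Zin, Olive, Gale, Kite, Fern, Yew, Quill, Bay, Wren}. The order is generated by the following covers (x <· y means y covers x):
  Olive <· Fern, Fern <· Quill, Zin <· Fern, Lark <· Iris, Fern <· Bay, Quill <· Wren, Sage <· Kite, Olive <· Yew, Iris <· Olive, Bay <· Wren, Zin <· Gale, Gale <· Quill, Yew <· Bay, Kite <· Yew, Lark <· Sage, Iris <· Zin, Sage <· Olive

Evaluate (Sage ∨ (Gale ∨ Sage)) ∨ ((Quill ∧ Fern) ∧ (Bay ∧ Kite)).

Quill

Gale ∨ Sage = Quill
Sage ∨ Quill = Quill
Quill ∧ Fern = Fern
Bay ∧ Kite = Kite
Fern ∧ Kite = Sage
Quill ∨ Sage = Quill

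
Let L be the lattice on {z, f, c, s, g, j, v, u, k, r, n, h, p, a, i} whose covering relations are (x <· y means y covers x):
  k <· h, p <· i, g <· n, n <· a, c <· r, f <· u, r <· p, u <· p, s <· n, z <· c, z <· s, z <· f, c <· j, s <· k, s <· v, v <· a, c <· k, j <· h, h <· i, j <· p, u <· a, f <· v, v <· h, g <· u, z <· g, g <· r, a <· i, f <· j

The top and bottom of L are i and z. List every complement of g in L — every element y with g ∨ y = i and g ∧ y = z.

h, k

Need y with g ∨ y = i and g ∧ y = z.
Checking each element gives: h, k.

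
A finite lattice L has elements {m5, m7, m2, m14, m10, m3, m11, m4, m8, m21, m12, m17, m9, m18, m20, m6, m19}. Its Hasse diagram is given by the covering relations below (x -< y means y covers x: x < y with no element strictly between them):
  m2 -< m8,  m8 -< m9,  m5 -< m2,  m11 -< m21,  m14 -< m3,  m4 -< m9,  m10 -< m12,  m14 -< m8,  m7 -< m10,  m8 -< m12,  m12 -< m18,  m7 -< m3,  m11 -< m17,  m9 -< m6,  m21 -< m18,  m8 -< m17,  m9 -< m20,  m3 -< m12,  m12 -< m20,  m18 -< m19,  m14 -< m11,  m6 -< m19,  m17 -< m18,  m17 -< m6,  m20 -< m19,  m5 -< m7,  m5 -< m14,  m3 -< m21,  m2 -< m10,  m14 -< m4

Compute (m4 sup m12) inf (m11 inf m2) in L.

m4 ∨ m12 = m20
m11 ∧ m2 = m5
m20 ∧ m5 = m5

m5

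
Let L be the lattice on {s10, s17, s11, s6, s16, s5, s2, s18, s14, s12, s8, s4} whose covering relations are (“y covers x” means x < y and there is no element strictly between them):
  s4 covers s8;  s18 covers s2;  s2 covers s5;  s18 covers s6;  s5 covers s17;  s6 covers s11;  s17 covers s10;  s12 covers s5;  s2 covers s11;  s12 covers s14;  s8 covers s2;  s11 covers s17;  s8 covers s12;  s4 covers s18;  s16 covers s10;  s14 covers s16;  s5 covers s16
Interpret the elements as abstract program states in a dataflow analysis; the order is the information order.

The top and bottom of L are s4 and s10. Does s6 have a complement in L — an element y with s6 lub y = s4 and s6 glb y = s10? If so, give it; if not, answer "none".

Need y with s6 ∨ y = s4 and s6 ∧ y = s10.
Checking each element gives: s14.

s14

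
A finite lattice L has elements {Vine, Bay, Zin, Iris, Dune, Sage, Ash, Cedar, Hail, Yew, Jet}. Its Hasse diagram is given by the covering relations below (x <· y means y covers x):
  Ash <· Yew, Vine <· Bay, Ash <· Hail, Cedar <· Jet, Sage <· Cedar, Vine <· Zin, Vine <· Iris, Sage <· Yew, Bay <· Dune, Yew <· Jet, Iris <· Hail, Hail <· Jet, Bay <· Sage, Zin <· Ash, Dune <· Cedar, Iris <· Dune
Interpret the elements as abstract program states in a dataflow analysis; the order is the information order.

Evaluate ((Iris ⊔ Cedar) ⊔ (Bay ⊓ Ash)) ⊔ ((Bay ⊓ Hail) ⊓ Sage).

Iris ∨ Cedar = Cedar
Bay ∧ Ash = Vine
Cedar ∨ Vine = Cedar
Bay ∧ Hail = Vine
Vine ∧ Sage = Vine
Cedar ∨ Vine = Cedar

Cedar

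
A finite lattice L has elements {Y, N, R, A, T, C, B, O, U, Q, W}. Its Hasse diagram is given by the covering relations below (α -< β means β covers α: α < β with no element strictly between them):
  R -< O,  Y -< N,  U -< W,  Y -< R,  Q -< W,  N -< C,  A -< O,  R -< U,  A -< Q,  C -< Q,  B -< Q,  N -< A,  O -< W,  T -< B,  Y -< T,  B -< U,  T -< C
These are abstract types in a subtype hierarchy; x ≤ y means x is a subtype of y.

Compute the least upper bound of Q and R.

Common upper bounds of {Q, R}: W.
The least among these is W.

W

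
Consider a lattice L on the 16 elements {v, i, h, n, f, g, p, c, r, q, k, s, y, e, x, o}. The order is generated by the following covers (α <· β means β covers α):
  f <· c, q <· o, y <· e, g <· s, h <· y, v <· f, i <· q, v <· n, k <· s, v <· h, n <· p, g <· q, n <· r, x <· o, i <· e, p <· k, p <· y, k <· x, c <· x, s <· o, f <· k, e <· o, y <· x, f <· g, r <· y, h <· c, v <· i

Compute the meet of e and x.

y

Common lower bounds of {e, x}: h, n, p, r, v, y.
The greatest among these is y.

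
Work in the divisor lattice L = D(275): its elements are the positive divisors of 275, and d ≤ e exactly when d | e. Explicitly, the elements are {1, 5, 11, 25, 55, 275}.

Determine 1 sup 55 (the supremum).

In the divisibility order, the join is the least common multiple: lcm(1, 55) = 55.

55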